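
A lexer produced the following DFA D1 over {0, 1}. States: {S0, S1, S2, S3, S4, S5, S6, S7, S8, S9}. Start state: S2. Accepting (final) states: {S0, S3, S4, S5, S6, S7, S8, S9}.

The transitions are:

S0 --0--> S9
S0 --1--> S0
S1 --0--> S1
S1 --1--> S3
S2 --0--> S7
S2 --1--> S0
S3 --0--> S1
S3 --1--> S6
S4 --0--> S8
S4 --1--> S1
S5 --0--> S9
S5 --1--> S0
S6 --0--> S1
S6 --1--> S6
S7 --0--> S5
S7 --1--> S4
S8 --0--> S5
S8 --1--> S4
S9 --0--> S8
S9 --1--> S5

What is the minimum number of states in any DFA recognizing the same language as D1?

All states are reachable from the start state.
Initial partition by acceptance: {S0,S3,S4,S5,S6,S7,S8,S9} | {S1,S2}.
On input 0, block {S0,S3,S4,S5,S6,S7,S8,S9} splits into {S0,S4,S5,S7,S8,S9} and {S3,S6}.
Split {S0,S4,S5,S7,S8,S9} by δ(·,1) → {S0,S5,S7,S8,S9} and {S4}.
On input 1, block {S0,S5,S7,S8,S9} splits into {S0,S5,S9} and {S7,S8}.
Refine {S0,S5,S9} on symbol 0: members go to different blocks, giving {S0,S5} and {S9}.
On input 0, block {S1,S2} splits into {S1} and {S2}.
No further refinement is possible. Final partition (7 blocks): {S0,S5} | {S1} | {S3,S6} | {S4} | {S7,S8} | {S9} | {S2}.

7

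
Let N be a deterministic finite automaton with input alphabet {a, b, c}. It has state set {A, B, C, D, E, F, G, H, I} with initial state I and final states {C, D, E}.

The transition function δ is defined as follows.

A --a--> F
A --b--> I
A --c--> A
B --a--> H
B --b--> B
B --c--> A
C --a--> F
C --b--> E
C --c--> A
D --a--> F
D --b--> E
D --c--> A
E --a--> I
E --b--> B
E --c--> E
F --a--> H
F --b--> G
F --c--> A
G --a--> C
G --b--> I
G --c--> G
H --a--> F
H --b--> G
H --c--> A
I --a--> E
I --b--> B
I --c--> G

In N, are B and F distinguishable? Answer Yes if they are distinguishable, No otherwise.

First remove the unreachable states {D}; 8 states remain.
Initial partition by acceptance: {C,E} | {A,B,F,G,H,I}.
On input b, block {C,E} splits into {C} and {E}.
On input a, block {A,B,F,G,H,I} splits into {A,B,F,H} and {G} and {I}.
On input b, block {A,B,F,H} splits into {F,H} and {A} and {B}.
No further refinement is possible. Final partition (7 blocks): {C} | {F,H} | {E} | {G} | {I} | {A} | {B}.
B and F end up in different blocks, so they are distinguishable. For instance, the string 'ba' is accepted from only F.

Yes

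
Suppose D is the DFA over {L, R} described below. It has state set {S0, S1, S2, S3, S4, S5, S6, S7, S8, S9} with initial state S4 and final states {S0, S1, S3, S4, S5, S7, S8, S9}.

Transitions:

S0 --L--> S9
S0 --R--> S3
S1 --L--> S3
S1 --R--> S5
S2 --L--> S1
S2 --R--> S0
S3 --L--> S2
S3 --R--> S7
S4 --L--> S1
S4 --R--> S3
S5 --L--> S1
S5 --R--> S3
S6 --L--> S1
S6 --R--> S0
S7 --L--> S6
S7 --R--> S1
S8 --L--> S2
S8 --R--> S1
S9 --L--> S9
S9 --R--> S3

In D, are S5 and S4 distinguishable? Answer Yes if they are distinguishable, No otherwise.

No

First remove the unreachable states {S8}; 9 states remain.
P0 = {S0,S1,S3,S4,S5,S7,S9} | {S2,S6}.
Split {S0,S1,S3,S4,S5,S7,S9} by δ(·,L) → {S0,S1,S4,S5,S9} and {S3,S7}.
On input L, block {S0,S1,S4,S5,S9} splits into {S0,S4,S5,S9} and {S1}.
Refine {S0,S4,S5,S9} on symbol L: members go to different blocks, giving {S0,S9} and {S4,S5}.
On input R, block {S3,S7} splits into {S3} and {S7}.
Stable partition: {S0,S9} | {S2,S6} | {S3} | {S1} | {S4,S5} | {S7} — 6 equivalence classes.
S5 and S4 lie in the same block of the stable partition, so they are equivalent — no string distinguishes them.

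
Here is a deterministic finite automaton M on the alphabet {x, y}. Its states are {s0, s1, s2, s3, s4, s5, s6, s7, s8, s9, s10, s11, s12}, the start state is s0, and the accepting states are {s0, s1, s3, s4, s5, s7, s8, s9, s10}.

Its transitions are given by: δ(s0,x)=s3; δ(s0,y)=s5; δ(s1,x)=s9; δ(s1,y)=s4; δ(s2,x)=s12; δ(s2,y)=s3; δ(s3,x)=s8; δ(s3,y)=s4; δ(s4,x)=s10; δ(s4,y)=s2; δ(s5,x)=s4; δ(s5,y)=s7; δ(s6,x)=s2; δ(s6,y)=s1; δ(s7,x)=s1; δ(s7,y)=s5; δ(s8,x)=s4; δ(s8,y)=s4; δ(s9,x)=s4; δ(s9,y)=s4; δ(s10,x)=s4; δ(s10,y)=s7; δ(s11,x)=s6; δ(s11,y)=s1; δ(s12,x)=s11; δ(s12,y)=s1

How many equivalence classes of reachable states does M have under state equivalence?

6

P0 = {s0,s1,s3,s4,s5,s7,s8,s9,s10} | {s2,s6,s11,s12}.
Refine {s0,s1,s3,s4,s5,s7,s8,s9,s10} on symbol y: members go to different blocks, giving {s0,s1,s3,s5,s7,s8,s9,s10} and {s4}.
On input x, block {s0,s1,s3,s5,s7,s8,s9,s10} splits into {s0,s1,s3,s7} and {s5,s8,s9,s10}.
Refine {s0,s1,s3,s7} on symbol x: members go to different blocks, giving {s0,s7} and {s1,s3}.
Refine {s5,s8,s9,s10} on symbol y: members go to different blocks, giving {s5,s10} and {s8,s9}.
Stable partition: {s0,s7} | {s2,s6,s11,s12} | {s4} | {s5,s10} | {s1,s3} | {s8,s9} — 6 equivalence classes.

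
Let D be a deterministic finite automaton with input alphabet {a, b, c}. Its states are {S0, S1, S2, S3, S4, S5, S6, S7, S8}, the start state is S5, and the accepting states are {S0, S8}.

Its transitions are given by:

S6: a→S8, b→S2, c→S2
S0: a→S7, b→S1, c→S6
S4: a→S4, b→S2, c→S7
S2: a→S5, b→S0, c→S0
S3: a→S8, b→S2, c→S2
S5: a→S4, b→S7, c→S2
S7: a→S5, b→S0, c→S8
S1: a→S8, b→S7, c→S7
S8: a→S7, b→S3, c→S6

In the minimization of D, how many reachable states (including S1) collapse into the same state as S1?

3

Start with accepting vs non-accepting: {S0,S8} | {S1,S2,S3,S4,S5,S6,S7}.
Split {S1,S2,S3,S4,S5,S6,S7} by δ(·,a) → {S2,S4,S5,S7} and {S1,S3,S6}.
Refine {S2,S4,S5,S7} on symbol b: members go to different blocks, giving {S2,S7} and {S4,S5}.
The partition is now stable with 4 blocks: {S0,S8} | {S2,S7} | {S1,S3,S6} | {S4,S5}.
State S1 belongs to the block {S1,S3,S6}, which has 3 states.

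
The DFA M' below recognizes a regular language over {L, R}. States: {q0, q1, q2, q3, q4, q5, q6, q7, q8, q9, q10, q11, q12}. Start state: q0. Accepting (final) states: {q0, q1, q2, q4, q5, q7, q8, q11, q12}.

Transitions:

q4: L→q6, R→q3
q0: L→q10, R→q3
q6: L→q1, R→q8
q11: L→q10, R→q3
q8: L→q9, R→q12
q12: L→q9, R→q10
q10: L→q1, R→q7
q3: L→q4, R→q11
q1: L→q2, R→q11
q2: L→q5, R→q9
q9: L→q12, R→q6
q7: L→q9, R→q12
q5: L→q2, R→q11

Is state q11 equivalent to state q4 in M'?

Initial partition by acceptance: {q0,q1,q2,q4,q5,q7,q8,q11,q12} | {q3,q6,q9,q10}.
On input L, block {q0,q1,q2,q4,q5,q7,q8,q11,q12} splits into {q0,q4,q7,q8,q11,q12} and {q1,q2,q5}.
On input R, block {q0,q4,q7,q8,q11,q12} splits into {q0,q4,q11,q12} and {q7,q8}.
On input L, block {q3,q6,q9,q10} splits into {q3,q9} and {q6,q10}.
On input L, block {q0,q4,q11,q12} splits into {q0,q4,q11} and {q12}.
Refine {q3,q9} on symbol L: members go to different blocks, giving {q3} and {q9}.
Refine {q1,q2,q5} on symbol R: members go to different blocks, giving {q1,q5} and {q2}.
Stable partition: {q0,q4,q11} | {q3} | {q1,q5} | {q7,q8} | {q6,q10} | {q12} | {q9} | {q2} — 8 equivalence classes.
q11 and q4 lie in the same block of the stable partition, so they are equivalent — no string distinguishes them.

Yes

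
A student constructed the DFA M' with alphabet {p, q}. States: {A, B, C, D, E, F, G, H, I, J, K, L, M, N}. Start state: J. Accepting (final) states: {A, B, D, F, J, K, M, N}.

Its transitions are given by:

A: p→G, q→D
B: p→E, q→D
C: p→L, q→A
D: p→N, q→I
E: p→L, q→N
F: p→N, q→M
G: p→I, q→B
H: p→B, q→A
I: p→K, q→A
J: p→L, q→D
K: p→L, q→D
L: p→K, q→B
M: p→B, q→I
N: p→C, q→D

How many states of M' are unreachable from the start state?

Starting at J and following transitions, the reachable set is {A, B, C, D, E, G, I, J, K, L, N}. That leaves F, H, M unreachable — 3 in total.

3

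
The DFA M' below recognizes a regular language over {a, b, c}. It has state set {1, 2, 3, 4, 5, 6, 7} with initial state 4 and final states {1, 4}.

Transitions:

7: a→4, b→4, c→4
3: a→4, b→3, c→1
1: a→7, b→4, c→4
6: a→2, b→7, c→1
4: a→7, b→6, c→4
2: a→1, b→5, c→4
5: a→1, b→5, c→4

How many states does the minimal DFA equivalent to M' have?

5

States {3} cannot be reached from the start state, so discard them.
Initial partition by acceptance: {1,4} | {2,5,6,7}.
On input b, block {1,4} splits into {1} and {4}.
Split {2,5,6,7} by δ(·,a) → {2,5} and {6} and {7}.
Stable partition: {1} | {2,5} | {4} | {6} | {7} — 5 equivalence classes.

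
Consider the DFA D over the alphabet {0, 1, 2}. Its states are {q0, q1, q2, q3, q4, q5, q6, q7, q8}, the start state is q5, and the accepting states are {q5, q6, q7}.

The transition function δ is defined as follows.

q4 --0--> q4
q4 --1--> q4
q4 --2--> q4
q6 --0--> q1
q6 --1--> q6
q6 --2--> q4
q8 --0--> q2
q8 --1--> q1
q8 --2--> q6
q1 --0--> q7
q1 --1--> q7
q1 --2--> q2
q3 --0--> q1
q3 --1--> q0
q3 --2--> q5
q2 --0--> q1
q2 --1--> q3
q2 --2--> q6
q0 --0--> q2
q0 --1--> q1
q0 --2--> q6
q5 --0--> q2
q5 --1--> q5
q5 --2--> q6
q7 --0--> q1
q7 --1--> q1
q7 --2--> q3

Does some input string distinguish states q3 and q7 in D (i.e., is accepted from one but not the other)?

Yes

First remove the unreachable states {q8}; 8 states remain.
Start with accepting vs non-accepting: {q5,q6,q7} | {q0,q1,q2,q3,q4}.
Refine {q5,q6,q7} on symbol 1: members go to different blocks, giving {q5,q6} and {q7}.
On input 2, block {q5,q6} splits into {q5} and {q6}.
On input 0, block {q0,q1,q2,q3,q4} splits into {q0,q2,q3,q4} and {q1}.
Split {q0,q2,q3,q4} by δ(·,0) → {q0,q4} and {q2,q3}.
On input 0, block {q0,q4} splits into {q0} and {q4}.
Split {q2,q3} by δ(·,1) → {q2} and {q3}.
The partition is now stable with 8 blocks: {q5} | {q0} | {q7} | {q6} | {q1} | {q2} | {q4} | {q3}.
q3 and q7 end up in different blocks, so they are distinguishable. For instance, the string 'ε' is accepted from only q7.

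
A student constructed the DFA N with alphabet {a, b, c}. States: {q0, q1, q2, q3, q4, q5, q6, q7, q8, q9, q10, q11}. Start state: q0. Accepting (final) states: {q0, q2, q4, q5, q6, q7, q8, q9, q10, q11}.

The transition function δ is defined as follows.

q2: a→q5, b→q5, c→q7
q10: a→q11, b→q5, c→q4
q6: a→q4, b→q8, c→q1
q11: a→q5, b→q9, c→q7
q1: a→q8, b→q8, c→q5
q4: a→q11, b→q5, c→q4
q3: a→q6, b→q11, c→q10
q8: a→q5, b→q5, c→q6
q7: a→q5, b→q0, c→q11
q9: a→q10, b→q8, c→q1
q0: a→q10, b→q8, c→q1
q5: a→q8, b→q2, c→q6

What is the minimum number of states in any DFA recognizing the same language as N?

7

States {q3} cannot be reached from the start state, so discard them.
Initial partition by acceptance: {q0,q2,q4,q5,q6,q7,q8,q9,q10,q11} | {q1}.
Refine {q0,q2,q4,q5,q6,q7,q8,q9,q10,q11} on symbol c: members go to different blocks, giving {q2,q4,q5,q7,q8,q10,q11} and {q0,q6,q9}.
Refine {q2,q4,q5,q7,q8,q10,q11} on symbol b: members go to different blocks, giving {q2,q4,q5,q8,q10} and {q7,q11}.
On input a, block {q2,q4,q5,q8,q10} splits into {q2,q5,q8} and {q4,q10}.
Split {q2,q5,q8} by δ(·,c) → {q5,q8} and {q2}.
Refine {q5,q8} on symbol b: members go to different blocks, giving {q5} and {q8}.
No further refinement is possible. Final partition (7 blocks): {q5} | {q1} | {q0,q6,q9} | {q7,q11} | {q4,q10} | {q2} | {q8}.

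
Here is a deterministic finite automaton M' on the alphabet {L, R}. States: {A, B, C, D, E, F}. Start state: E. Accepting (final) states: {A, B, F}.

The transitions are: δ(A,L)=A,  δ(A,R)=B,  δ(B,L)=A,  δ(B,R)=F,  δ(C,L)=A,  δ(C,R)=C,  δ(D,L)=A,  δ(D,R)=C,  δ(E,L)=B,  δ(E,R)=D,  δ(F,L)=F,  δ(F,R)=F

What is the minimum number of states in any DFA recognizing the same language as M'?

2

Every state is reachable, so we keep all 6.
Start with accepting vs non-accepting: {A,B,F} | {C,D,E}.
The partition is now stable with 2 blocks: {A,B,F} | {C,D,E}.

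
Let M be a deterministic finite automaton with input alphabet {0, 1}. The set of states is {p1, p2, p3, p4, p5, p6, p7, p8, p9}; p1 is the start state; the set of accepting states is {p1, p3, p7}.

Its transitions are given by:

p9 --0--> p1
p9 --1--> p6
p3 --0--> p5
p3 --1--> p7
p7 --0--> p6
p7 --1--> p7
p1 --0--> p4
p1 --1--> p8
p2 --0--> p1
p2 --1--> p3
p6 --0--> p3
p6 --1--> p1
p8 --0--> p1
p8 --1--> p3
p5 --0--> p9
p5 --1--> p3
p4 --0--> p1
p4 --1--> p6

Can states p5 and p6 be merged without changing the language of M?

Reachable states from the start: {p1,p3,p4,p5,p6,p7,p8,p9}. Unreachable: {p2} — drop them.
P0 = {p1,p3,p7} | {p4,p5,p6,p8,p9}.
On input 1, block {p1,p3,p7} splits into {p3,p7} and {p1}.
Refine {p4,p5,p6,p8,p9} on symbol 0: members go to different blocks, giving {p4,p8,p9} and {p5} and {p6}.
On input 0, block {p3,p7} splits into {p3} and {p7}.
Refine {p4,p8,p9} on symbol 1: members go to different blocks, giving {p4,p9} and {p8}.
No further refinement is possible. Final partition (7 blocks): {p3} | {p4,p9} | {p1} | {p5} | {p6} | {p7} | {p8}.
p5 and p6 end up in different blocks, so they are distinguishable. For instance, the string '0' is accepted from only p6.

No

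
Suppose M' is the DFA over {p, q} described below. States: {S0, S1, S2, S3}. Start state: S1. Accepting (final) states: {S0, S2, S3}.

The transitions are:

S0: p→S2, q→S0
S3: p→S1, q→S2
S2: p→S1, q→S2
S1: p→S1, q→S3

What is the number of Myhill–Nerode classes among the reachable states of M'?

2

First remove the unreachable states {S0}; 3 states remain.
Start with accepting vs non-accepting: {S2,S3} | {S1}.
Stable partition: {S2,S3} | {S1} — 2 equivalence classes.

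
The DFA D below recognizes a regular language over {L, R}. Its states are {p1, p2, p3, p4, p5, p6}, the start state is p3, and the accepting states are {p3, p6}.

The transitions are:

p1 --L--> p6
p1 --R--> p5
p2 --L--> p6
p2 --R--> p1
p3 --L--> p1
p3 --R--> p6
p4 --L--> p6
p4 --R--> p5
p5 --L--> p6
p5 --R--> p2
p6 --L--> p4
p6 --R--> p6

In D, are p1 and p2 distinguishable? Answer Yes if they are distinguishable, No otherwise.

All states are reachable from the start state.
P0 = {p3,p6} | {p1,p2,p4,p5}.
The partition is now stable with 2 blocks: {p3,p6} | {p1,p2,p4,p5}.
p1 and p2 lie in the same block of the stable partition, so they are equivalent — no string distinguishes them.

No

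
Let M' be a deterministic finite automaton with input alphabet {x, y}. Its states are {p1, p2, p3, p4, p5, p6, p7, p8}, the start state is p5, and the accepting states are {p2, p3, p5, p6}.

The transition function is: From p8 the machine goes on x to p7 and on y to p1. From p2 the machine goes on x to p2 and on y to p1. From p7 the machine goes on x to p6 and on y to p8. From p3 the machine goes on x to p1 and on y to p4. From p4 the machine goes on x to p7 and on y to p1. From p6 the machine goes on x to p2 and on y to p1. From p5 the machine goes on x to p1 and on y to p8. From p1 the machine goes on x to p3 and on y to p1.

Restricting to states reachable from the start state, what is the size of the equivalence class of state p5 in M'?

2

P0 = {p2,p3,p5,p6} | {p1,p4,p7,p8}.
Split {p2,p3,p5,p6} by δ(·,x) → {p2,p6} and {p3,p5}.
Refine {p1,p4,p7,p8} on symbol x: members go to different blocks, giving {p4,p8} and {p1} and {p7}.
The partition is now stable with 5 blocks: {p2,p6} | {p4,p8} | {p3,p5} | {p1} | {p7}.
State p5 belongs to the block {p3,p5}, which has 2 states.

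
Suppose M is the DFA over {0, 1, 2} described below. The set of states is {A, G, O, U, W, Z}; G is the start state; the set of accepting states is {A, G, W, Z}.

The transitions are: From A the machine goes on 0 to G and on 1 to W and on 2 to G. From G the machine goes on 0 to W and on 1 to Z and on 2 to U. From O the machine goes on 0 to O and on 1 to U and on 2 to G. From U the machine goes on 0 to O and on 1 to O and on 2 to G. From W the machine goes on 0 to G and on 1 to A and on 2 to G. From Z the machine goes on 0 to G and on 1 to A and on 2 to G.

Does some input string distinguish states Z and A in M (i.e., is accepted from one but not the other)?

Initial partition by acceptance: {A,G,W,Z} | {O,U}.
Refine {A,G,W,Z} on symbol 2: members go to different blocks, giving {A,W,Z} and {G}.
Stable partition: {A,W,Z} | {O,U} | {G} — 3 equivalence classes.
Z and A lie in the same block of the stable partition, so they are equivalent — no string distinguishes them.

No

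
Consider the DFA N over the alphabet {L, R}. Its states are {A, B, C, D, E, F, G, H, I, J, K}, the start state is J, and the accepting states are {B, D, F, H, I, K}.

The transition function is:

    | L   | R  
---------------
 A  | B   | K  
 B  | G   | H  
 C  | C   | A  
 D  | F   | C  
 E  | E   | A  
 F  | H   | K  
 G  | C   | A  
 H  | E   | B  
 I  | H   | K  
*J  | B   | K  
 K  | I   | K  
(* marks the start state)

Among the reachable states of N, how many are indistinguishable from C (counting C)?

States {D,F} cannot be reached from the start state, so discard them.
Initial partition by acceptance: {B,H,I,K} | {A,C,E,G,J}.
Refine {B,H,I,K} on symbol L: members go to different blocks, giving {B,H} and {I,K}.
Split {A,C,E,G,J} by δ(·,L) → {C,E,G} and {A,J}.
Split {I,K} by δ(·,L) → {I} and {K}.
The partition is now stable with 5 blocks: {B,H} | {C,E,G} | {I} | {A,J} | {K}.
State C belongs to the block {C,E,G}, which has 3 states.

3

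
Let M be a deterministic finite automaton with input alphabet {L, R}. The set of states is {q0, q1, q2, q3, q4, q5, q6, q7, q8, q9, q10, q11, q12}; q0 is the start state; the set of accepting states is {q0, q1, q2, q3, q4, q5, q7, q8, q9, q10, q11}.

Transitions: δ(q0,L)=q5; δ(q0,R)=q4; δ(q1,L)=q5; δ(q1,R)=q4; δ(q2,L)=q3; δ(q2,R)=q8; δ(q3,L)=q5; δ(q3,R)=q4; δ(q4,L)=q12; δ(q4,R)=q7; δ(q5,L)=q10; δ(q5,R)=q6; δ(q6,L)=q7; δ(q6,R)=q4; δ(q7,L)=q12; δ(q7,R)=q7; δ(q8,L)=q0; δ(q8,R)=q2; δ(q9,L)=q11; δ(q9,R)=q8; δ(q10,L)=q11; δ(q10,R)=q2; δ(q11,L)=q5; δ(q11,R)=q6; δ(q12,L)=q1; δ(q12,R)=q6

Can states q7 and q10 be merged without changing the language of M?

Reachable states from the start: {q0,q1,q2,q3,q4,q5,q6,q7,q8,q10,q11,q12}. Unreachable: {q9} — drop them.
Start with accepting vs non-accepting: {q0,q1,q2,q3,q4,q5,q7,q8,q10,q11} | {q6,q12}.
Split {q0,q1,q2,q3,q4,q5,q7,q8,q10,q11} by δ(·,L) → {q0,q1,q2,q3,q5,q8,q10,q11} and {q4,q7}.
Refine {q0,q1,q2,q3,q5,q8,q10,q11} on symbol R: members go to different blocks, giving {q0,q1,q3} and {q2,q8,q10} and {q5,q11}.
On input L, block {q6,q12} splits into {q6} and {q12}.
Split {q2,q8,q10} by δ(·,L) → {q2,q8} and {q10}.
On input L, block {q5,q11} splits into {q5} and {q11}.
The partition is now stable with 8 blocks: {q0,q1,q3} | {q6} | {q4,q7} | {q2,q8} | {q5} | {q12} | {q10} | {q11}.
q7 and q10 end up in different blocks, so they are distinguishable. For instance, the string 'L' is accepted from only q10.

No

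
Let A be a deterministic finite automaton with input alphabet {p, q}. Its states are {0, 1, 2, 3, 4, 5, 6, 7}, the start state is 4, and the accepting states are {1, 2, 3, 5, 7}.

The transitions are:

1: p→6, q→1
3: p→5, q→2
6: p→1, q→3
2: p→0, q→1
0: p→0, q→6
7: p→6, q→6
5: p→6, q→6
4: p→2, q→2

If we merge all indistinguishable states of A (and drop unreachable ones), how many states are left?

7

States {7} cannot be reached from the start state, so discard them.
Start with accepting vs non-accepting: {1,2,3,5} | {0,4,6}.
On input p, block {1,2,3,5} splits into {1,2,5} and {3}.
On input q, block {1,2,5} splits into {1,2} and {5}.
Split {0,4,6} by δ(·,p) → {4,6} and {0}.
Refine {1,2} on symbol p: members go to different blocks, giving {1} and {2}.
On input p, block {4,6} splits into {4} and {6}.
No further refinement is possible. Final partition (7 blocks): {1} | {4} | {3} | {5} | {0} | {2} | {6}.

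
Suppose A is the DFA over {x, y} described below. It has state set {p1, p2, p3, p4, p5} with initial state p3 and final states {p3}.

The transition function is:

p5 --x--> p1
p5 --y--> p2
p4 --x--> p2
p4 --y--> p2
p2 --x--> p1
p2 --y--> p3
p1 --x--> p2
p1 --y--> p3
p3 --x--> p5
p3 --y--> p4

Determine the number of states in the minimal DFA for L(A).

3

Every state is reachable, so we keep all 5.
P0 = {p3} | {p1,p2,p4,p5}.
Refine {p1,p2,p4,p5} on symbol y: members go to different blocks, giving {p1,p2} and {p4,p5}.
The partition is now stable with 3 blocks: {p3} | {p1,p2} | {p4,p5}.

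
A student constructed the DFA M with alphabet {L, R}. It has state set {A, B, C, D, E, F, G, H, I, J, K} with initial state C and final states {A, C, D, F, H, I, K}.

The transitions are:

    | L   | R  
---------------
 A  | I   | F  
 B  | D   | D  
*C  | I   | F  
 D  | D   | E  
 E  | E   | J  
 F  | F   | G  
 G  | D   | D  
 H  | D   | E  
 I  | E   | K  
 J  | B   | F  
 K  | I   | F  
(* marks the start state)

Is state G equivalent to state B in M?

Reachable states from the start: {B,C,D,E,F,G,I,J,K}. Unreachable: {A,H} — drop them.
Start with accepting vs non-accepting: {C,D,F,I,K} | {B,E,G,J}.
Refine {C,D,F,I,K} on symbol L: members go to different blocks, giving {C,D,F,K} and {I}.
On input L, block {C,D,F,K} splits into {C,K} and {D,F}.
Split {B,E,G,J} by δ(·,L) → {B,G} and {E,J}.
On input R, block {D,F} splits into {D} and {F}.
On input L, block {E,J} splits into {E} and {J}.
No further refinement is possible. Final partition (7 blocks): {C,K} | {B,G} | {I} | {D} | {E} | {F} | {J}.
G and B lie in the same block of the stable partition, so they are equivalent — no string distinguishes them.

Yes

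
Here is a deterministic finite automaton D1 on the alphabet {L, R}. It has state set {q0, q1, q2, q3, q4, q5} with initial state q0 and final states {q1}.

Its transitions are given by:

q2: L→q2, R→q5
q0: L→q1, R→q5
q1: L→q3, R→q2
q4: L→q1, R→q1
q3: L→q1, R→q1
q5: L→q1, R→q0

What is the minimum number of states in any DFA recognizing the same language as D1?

Reachable states from the start: {q0,q1,q2,q3,q5}. Unreachable: {q4} — drop them.
Initial partition by acceptance: {q1} | {q0,q2,q3,q5}.
On input L, block {q0,q2,q3,q5} splits into {q0,q3,q5} and {q2}.
Refine {q0,q3,q5} on symbol R: members go to different blocks, giving {q0,q5} and {q3}.
No further refinement is possible. Final partition (4 blocks): {q1} | {q0,q5} | {q2} | {q3}.

4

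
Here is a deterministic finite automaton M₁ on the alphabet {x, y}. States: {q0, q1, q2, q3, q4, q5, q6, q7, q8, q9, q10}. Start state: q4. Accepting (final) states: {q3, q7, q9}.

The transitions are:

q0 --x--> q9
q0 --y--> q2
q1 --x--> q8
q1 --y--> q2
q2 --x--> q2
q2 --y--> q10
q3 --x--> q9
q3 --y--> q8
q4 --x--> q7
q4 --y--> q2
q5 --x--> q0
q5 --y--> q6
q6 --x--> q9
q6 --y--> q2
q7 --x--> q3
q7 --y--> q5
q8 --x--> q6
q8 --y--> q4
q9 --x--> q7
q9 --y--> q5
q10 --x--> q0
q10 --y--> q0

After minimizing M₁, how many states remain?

First remove the unreachable states {q1}; 10 states remain.
Initial partition by acceptance: {q3,q7,q9} | {q0,q2,q4,q5,q6,q8,q10}.
On input x, block {q0,q2,q4,q5,q6,q8,q10} splits into {q2,q5,q8,q10} and {q0,q4,q6}.
On input x, block {q2,q5,q8,q10} splits into {q5,q8,q10} and {q2}.
Stable partition: {q3,q7,q9} | {q5,q8,q10} | {q0,q4,q6} | {q2} — 4 equivalence classes.

4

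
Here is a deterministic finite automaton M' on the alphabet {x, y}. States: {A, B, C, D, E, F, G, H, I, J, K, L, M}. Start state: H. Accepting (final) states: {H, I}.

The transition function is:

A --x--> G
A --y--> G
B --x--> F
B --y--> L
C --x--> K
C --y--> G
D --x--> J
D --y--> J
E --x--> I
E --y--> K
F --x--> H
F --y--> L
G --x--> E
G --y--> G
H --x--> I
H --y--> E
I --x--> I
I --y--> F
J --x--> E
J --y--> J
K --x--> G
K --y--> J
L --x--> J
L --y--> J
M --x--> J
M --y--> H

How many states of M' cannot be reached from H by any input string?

Starting at H and following transitions, the reachable set is {E, F, G, H, I, J, K, L}. That leaves A, B, C, D, M unreachable — 5 in total.

5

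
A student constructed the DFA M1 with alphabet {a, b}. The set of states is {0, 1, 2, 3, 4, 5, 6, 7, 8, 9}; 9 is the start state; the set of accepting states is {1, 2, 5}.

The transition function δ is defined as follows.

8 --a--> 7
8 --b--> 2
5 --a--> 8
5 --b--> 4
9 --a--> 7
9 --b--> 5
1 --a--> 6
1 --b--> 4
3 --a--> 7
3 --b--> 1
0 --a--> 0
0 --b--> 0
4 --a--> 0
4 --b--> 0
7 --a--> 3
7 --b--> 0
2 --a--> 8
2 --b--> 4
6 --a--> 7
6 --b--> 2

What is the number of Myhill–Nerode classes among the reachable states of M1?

4

P0 = {1,2,5} | {0,3,4,6,7,8,9}.
Refine {0,3,4,6,7,8,9} on symbol b: members go to different blocks, giving {3,6,8,9} and {0,4,7}.
Split {0,4,7} by δ(·,a) → {0,4} and {7}.
No further refinement is possible. Final partition (4 blocks): {1,2,5} | {3,6,8,9} | {0,4} | {7}.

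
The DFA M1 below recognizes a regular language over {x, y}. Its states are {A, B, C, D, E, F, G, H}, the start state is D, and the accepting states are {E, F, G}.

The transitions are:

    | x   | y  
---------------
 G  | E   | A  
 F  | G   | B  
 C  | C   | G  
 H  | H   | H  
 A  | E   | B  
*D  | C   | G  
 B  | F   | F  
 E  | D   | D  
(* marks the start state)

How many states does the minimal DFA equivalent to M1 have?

Reachable states from the start: {A,B,C,D,E,F,G}. Unreachable: {H} — drop them.
P0 = {E,F,G} | {A,B,C,D}.
On input x, block {E,F,G} splits into {F,G} and {E}.
On input x, block {F,G} splits into {F} and {G}.
On input x, block {A,B,C,D} splits into {C,D} and {A} and {B}.
No further refinement is possible. Final partition (6 blocks): {F} | {C,D} | {E} | {G} | {A} | {B}.

6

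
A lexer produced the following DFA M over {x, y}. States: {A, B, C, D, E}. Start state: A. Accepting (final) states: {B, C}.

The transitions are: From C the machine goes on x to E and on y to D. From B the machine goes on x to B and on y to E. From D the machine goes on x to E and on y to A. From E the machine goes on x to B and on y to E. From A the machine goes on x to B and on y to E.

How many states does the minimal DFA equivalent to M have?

2

First remove the unreachable states {C,D}; 3 states remain.
P0 = {B} | {A,E}.
Stable partition: {B} | {A,E} — 2 equivalence classes.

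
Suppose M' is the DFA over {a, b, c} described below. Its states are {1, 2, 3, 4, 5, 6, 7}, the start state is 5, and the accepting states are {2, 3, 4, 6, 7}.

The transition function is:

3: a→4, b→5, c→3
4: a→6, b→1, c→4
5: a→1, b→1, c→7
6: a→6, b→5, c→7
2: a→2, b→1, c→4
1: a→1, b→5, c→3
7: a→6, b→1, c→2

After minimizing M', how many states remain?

2

All states are reachable from the start state.
P0 = {2,3,4,6,7} | {1,5}.
No further refinement is possible. Final partition (2 blocks): {2,3,4,6,7} | {1,5}.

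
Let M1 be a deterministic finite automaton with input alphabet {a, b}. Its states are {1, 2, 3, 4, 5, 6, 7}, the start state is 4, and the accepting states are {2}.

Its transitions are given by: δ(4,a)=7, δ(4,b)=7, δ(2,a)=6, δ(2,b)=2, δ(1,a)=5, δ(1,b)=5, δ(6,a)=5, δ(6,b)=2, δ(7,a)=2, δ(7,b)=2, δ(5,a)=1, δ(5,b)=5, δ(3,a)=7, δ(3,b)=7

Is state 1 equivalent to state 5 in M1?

Yes

Reachable states from the start: {1,2,4,5,6,7}. Unreachable: {3} — drop them.
P0 = {2} | {1,4,5,6,7}.
Refine {1,4,5,6,7} on symbol a: members go to different blocks, giving {1,4,5,6} and {7}.
Split {1,4,5,6} by δ(·,a) → {1,5,6} and {4}.
Split {1,5,6} by δ(·,b) → {1,5} and {6}.
The partition is now stable with 5 blocks: {2} | {1,5} | {7} | {4} | {6}.
1 and 5 lie in the same block of the stable partition, so they are equivalent — no string distinguishes them.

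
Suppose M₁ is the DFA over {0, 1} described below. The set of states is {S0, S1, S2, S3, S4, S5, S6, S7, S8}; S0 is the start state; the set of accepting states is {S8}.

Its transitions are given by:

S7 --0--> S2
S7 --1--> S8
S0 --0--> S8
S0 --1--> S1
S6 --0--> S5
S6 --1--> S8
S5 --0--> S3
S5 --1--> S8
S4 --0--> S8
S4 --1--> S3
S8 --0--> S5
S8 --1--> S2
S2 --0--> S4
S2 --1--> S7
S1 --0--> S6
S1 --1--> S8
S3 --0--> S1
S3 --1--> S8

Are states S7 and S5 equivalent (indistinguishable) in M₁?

No

Every state is reachable, so we keep all 9.
P0 = {S8} | {S0,S1,S2,S3,S4,S5,S6,S7}.
On input 0, block {S0,S1,S2,S3,S4,S5,S6,S7} splits into {S1,S2,S3,S5,S6,S7} and {S0,S4}.
On input 0, block {S1,S2,S3,S5,S6,S7} splits into {S1,S3,S5,S6,S7} and {S2}.
Refine {S1,S3,S5,S6,S7} on symbol 0: members go to different blocks, giving {S1,S3,S5,S6} and {S7}.
No further refinement is possible. Final partition (5 blocks): {S8} | {S1,S3,S5,S6} | {S0,S4} | {S2} | {S7}.
S7 and S5 end up in different blocks, so they are distinguishable. For instance, the string '01' is accepted from only S5.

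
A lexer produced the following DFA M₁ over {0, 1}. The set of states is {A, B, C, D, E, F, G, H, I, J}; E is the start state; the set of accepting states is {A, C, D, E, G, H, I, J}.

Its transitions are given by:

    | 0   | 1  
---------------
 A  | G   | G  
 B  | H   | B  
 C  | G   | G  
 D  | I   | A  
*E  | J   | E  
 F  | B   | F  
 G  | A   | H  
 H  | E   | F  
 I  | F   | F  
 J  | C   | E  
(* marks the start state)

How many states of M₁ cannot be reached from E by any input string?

2

BFS from E reaches {A, B, C, E, F, G, H, J}; the 2 state(s) D, I are never visited.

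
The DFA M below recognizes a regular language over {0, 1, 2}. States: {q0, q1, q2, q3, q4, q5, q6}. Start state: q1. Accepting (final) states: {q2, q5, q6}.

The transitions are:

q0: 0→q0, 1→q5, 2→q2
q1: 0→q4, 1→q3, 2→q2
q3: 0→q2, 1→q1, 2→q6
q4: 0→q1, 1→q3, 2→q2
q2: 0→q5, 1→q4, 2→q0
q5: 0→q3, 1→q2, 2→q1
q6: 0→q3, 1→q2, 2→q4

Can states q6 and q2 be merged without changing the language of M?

All states are reachable from the start state.
Initial partition by acceptance: {q2,q5,q6} | {q0,q1,q3,q4}.
On input 0, block {q2,q5,q6} splits into {q5,q6} and {q2}.
Refine {q0,q1,q3,q4} on symbol 0: members go to different blocks, giving {q0,q1,q4} and {q3}.
On input 1, block {q0,q1,q4} splits into {q1,q4} and {q0}.
Stable partition: {q5,q6} | {q1,q4} | {q2} | {q3} | {q0} — 5 equivalence classes.
q6 and q2 end up in different blocks, so they are distinguishable. For instance, the string '0' is accepted from only q2.

No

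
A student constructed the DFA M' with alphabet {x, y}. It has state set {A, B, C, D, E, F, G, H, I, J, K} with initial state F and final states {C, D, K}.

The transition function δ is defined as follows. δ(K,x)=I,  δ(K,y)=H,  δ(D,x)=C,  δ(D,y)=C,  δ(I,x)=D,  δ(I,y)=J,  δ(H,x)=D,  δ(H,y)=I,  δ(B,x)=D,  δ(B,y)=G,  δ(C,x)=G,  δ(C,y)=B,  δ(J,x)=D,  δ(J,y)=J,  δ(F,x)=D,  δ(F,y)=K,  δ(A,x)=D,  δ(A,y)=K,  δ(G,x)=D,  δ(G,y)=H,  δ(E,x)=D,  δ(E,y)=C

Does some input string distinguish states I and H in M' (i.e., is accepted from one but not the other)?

No

Reachable states from the start: {B,C,D,F,G,H,I,J,K}. Unreachable: {A,E} — drop them.
P0 = {C,D,K} | {B,F,G,H,I,J}.
Split {C,D,K} by δ(·,x) → {C,K} and {D}.
Refine {B,F,G,H,I,J} on symbol y: members go to different blocks, giving {B,G,H,I,J} and {F}.
No further refinement is possible. Final partition (4 blocks): {C,K} | {B,G,H,I,J} | {D} | {F}.
I and H lie in the same block of the stable partition, so they are equivalent — no string distinguishes them.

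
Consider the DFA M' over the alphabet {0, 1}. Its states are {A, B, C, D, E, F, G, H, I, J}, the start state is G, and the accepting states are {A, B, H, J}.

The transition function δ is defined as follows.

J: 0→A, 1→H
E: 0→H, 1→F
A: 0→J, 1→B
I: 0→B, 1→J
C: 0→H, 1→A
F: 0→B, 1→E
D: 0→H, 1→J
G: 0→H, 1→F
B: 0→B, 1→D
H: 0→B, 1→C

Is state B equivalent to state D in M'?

Reachable states from the start: {A,B,C,D,E,F,G,H,J}. Unreachable: {I} — drop them.
Initial partition by acceptance: {A,B,H,J} | {C,D,E,F,G}.
Split {A,B,H,J} by δ(·,1) → {A,J} and {B,H}.
On input 1, block {C,D,E,F,G} splits into {E,F,G} and {C,D}.
No further refinement is possible. Final partition (4 blocks): {A,J} | {E,F,G} | {B,H} | {C,D}.
B and D end up in different blocks, so they are distinguishable. For instance, the string 'ε' is accepted from only B.

No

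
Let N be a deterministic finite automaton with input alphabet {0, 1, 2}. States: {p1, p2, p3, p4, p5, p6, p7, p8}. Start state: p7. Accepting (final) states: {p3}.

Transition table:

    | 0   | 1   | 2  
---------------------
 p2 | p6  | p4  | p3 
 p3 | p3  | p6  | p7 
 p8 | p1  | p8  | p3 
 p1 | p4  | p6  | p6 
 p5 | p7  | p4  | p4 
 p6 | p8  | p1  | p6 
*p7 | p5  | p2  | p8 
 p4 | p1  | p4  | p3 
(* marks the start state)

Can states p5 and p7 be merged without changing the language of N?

Yes

Every state is reachable, so we keep all 8.
P0 = {p3} | {p1,p2,p4,p5,p6,p7,p8}.
Split {p1,p2,p4,p5,p6,p7,p8} by δ(·,2) → {p1,p5,p6,p7} and {p2,p4,p8}.
Split {p1,p5,p6,p7} by δ(·,0) → {p1,p6} and {p5,p7}.
Stable partition: {p3} | {p1,p6} | {p2,p4,p8} | {p5,p7} — 4 equivalence classes.
p5 and p7 lie in the same block of the stable partition, so they are equivalent — no string distinguishes them.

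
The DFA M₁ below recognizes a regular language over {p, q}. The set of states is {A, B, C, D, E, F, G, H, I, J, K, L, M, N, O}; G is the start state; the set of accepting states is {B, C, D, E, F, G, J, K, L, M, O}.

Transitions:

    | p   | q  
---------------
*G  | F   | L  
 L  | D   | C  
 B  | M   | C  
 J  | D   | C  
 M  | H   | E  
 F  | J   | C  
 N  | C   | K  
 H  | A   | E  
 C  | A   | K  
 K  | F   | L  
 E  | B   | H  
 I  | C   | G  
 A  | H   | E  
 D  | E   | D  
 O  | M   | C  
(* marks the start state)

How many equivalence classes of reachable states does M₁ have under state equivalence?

First remove the unreachable states {I,N,O}; 12 states remain.
Start with accepting vs non-accepting: {B,C,D,E,F,G,J,K,L,M} | {A,H}.
Split {B,C,D,E,F,G,J,K,L,M} by δ(·,p) → {B,D,E,F,G,J,K,L} and {C,M}.
Split {B,D,E,F,G,J,K,L} by δ(·,p) → {D,E,F,G,J,K,L} and {B}.
Refine {D,E,F,G,J,K,L} on symbol p: members go to different blocks, giving {D,F,G,J,K,L} and {E}.
Refine {D,F,G,J,K,L} on symbol p: members go to different blocks, giving {F,G,J,K,L} and {D}.
On input p, block {F,G,J,K,L} splits into {F,G,K} and {J,L}.
On input p, block {F,G,K} splits into {G,K} and {F}.
On input q, block {C,M} splits into {C} and {M}.
The partition is now stable with 9 blocks: {G,K} | {A,H} | {C} | {B} | {E} | {D} | {J,L} | {F} | {M}.

9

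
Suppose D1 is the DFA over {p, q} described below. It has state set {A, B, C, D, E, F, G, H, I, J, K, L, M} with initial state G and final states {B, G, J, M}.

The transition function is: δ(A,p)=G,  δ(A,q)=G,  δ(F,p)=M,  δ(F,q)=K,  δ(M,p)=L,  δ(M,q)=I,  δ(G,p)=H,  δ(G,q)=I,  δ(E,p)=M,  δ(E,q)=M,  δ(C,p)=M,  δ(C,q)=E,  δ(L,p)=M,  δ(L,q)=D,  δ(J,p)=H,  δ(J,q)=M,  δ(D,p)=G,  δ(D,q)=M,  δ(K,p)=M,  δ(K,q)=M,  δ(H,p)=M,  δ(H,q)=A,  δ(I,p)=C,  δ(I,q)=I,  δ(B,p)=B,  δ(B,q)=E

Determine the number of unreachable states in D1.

BFS from G reaches {A, C, D, E, G, H, I, L, M}; the 4 state(s) B, F, J, K are never visited.

4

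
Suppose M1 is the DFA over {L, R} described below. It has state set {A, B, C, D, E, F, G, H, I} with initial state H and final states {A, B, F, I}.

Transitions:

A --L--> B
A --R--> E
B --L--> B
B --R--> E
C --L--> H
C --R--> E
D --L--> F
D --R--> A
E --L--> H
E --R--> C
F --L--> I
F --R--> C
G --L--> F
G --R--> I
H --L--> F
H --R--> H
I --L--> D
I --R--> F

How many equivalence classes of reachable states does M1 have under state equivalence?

6

First remove the unreachable states {G}; 8 states remain.
Initial partition by acceptance: {A,B,F,I} | {C,D,E,H}.
On input L, block {A,B,F,I} splits into {A,B,F} and {I}.
Refine {A,B,F} on symbol L: members go to different blocks, giving {A,B} and {F}.
Split {C,D,E,H} by δ(·,L) → {C,E} and {D,H}.
Refine {D,H} on symbol R: members go to different blocks, giving {D} and {H}.
No further refinement is possible. Final partition (6 blocks): {A,B} | {C,E} | {I} | {F} | {D} | {H}.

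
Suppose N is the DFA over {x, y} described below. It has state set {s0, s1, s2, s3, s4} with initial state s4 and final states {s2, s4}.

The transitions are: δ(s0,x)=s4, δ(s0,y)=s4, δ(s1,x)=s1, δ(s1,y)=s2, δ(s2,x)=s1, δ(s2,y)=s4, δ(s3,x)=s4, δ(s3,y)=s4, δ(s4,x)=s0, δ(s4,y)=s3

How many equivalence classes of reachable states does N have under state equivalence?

2

First remove the unreachable states {s1,s2}; 3 states remain.
Start with accepting vs non-accepting: {s4} | {s0,s3}.
No further refinement is possible. Final partition (2 blocks): {s4} | {s0,s3}.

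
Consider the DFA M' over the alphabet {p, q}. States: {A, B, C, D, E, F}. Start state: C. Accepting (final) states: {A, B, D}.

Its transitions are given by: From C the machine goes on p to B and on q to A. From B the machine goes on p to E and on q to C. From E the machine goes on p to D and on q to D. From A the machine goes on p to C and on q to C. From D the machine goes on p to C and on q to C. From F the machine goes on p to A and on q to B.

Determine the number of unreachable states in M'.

1

BFS from C reaches {A, B, C, D, E}; the 1 state(s) F are never visited.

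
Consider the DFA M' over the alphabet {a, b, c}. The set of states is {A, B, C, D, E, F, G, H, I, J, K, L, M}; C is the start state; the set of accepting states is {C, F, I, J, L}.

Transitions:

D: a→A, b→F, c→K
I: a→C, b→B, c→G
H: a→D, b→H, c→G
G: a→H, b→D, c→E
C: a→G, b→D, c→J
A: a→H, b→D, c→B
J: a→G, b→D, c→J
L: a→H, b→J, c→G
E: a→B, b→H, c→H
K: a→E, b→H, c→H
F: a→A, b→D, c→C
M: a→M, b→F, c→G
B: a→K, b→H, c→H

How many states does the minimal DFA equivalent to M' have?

First remove the unreachable states {I,L,M}; 10 states remain.
P0 = {C,F,J} | {A,B,D,E,G,H,K}.
Refine {A,B,D,E,G,H,K} on symbol b: members go to different blocks, giving {A,B,E,G,H,K} and {D}.
On input a, block {A,B,E,G,H,K} splits into {A,B,E,G,K} and {H}.
Split {A,B,E,G,K} by δ(·,a) → {B,E,K} and {A,G}.
No further refinement is possible. Final partition (5 blocks): {C,F,J} | {B,E,K} | {D} | {H} | {A,G}.

5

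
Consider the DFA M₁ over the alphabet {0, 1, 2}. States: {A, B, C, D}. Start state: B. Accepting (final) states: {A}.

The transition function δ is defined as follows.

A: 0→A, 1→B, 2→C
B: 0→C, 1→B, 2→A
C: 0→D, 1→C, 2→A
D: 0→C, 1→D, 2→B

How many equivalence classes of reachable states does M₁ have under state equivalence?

4

Every state is reachable, so we keep all 4.
Start with accepting vs non-accepting: {A} | {B,C,D}.
Split {B,C,D} by δ(·,2) → {B,C} and {D}.
Refine {B,C} on symbol 0: members go to different blocks, giving {B} and {C}.
The partition is now stable with 4 blocks: {A} | {B} | {D} | {C}.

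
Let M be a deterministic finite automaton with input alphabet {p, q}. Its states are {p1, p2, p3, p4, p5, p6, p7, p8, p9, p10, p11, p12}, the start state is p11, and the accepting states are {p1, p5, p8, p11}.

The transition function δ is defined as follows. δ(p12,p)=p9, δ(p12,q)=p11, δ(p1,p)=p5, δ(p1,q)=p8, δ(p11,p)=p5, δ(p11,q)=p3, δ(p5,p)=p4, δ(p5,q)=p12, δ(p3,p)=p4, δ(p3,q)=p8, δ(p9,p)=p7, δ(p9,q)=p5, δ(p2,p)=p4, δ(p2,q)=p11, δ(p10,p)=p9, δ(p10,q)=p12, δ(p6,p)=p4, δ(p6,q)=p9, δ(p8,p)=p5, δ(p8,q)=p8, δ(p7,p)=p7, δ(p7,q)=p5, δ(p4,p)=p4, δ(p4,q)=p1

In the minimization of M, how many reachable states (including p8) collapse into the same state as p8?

2

First remove the unreachable states {p2,p6,p10}; 9 states remain.
P0 = {p1,p5,p8,p11} | {p3,p4,p7,p9,p12}.
On input p, block {p1,p5,p8,p11} splits into {p1,p8,p11} and {p5}.
Split {p1,p8,p11} by δ(·,q) → {p1,p8} and {p11}.
On input q, block {p3,p4,p7,p9,p12} splits into {p3,p4} and {p7,p9} and {p12}.
No further refinement is possible. Final partition (6 blocks): {p1,p8} | {p3,p4} | {p5} | {p11} | {p7,p9} | {p12}.
The equivalence class containing p8 is {p1,p8}, of size 2.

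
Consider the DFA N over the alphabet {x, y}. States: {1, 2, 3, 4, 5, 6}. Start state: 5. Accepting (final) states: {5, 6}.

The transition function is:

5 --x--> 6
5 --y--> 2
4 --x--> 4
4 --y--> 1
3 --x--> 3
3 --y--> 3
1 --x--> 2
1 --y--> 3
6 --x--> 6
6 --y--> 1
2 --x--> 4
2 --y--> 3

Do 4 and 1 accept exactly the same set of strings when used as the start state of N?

All states are reachable from the start state.
Initial partition by acceptance: {5,6} | {1,2,3,4}.
The partition is now stable with 2 blocks: {5,6} | {1,2,3,4}.
4 and 1 lie in the same block of the stable partition, so they are equivalent — no string distinguishes them.

Yes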